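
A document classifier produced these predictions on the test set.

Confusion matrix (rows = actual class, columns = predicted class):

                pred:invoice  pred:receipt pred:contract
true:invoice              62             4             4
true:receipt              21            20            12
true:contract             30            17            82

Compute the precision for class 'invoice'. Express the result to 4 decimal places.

0.5487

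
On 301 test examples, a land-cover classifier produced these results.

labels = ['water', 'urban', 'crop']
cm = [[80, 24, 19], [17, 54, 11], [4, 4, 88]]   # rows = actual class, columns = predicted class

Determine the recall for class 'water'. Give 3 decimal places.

0.650

Take TP from the diagonal, FP from the rest of the 'water' prediction marginal, FN from the rest of the 'water' actual marginal.
recall = TP/(TP+FN).
water: TP=80, FN=24+19=43 → 80/123 = 0.6504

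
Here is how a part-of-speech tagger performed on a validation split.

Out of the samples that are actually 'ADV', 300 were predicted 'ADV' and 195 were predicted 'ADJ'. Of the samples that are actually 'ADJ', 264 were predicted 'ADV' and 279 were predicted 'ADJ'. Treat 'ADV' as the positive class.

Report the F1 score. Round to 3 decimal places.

0.567

Precision = TP/(TP+FP) = 300/564 = 0.5319
Recall = TP/(TP+FN) = 300/495 = 0.6061
F1 = 2·TP/(2·TP+FP+FN) = 600/1059 = 0.567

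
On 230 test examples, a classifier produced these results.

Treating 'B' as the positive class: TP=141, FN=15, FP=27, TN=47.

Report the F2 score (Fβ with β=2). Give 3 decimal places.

Fβ = (1+β²)·TP / ((1+β²)·TP + β²·FN + FP), with β²=4
= 5·141 / (5·141 + 4·15 + 27) = 0.890

0.890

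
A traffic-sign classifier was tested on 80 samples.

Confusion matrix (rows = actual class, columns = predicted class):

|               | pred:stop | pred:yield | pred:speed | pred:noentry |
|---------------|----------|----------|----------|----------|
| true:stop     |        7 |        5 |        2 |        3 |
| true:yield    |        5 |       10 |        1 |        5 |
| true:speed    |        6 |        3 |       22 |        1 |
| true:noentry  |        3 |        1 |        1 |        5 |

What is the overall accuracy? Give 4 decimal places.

Accuracy = trace / total = (7+10+22+5=44) / 80 = 44/80 = 0.5500

0.5500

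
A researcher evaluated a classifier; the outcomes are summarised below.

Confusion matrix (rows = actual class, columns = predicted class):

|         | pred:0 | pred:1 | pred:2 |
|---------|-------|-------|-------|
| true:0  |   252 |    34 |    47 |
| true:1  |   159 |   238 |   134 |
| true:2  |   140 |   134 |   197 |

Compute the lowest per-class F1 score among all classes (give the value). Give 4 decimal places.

Per-class F1 score (2·TP/(2·TP+FP+FN)):
  0: TP=252, FP=159+140=299, FN=34+47=81 → 504/884 = 0.57014
  1: TP=238, FP=34+134=168, FN=159+134=293 → 476/937 = 0.50800
  2: TP=197, FP=47+134=181, FN=140+134=274 → 394/849 = 0.46408
Lowest is class '2' with F1 score = 0.4641.

0.4641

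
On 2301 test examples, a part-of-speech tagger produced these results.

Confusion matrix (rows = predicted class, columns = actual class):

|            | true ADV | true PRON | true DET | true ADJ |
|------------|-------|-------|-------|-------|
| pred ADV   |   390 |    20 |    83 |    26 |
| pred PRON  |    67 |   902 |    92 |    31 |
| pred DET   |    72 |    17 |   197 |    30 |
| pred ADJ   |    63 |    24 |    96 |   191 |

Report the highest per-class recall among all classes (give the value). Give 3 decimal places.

0.937

Per-class recall (TP/(TP+FN)):
  ADV: TP=390, FN=67+72+63=202 → 390/592 = 0.6588
  PRON: TP=902, FN=20+17+24=61 → 902/963 = 0.9367
  DET: TP=197, FN=83+92+96=271 → 197/468 = 0.4209
  ADJ: TP=191, FN=26+31+30=87 → 191/278 = 0.6871
Highest is class 'PRON' with recall = 0.937.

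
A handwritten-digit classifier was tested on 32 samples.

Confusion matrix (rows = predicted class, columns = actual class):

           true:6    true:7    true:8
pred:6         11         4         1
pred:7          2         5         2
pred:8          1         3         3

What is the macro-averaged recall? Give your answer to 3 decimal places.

Per-class recall (TP/(TP+FN)):
  6: TP=11, FN=2+1=3 → 11/14 = 0.7857
  7: TP=5, FN=4+3=7 → 5/12 = 0.4167
  8: TP=3, FN=1+2=3 → 3/6 = 0.5000
Macro-recall = mean = (0.7857 + 0.4167 + 0.5000) / 3 = 0.567

0.567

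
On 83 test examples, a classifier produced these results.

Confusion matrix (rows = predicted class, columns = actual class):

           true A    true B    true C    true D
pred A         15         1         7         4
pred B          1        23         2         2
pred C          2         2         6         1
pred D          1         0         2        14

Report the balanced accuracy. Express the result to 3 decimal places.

0.673

Balanced accuracy = mean of per-class recall.
  A: recall = 15/19 = 0.7895
  B: recall = 23/26 = 0.8846
  C: recall = 6/17 = 0.3529
  D: recall = 14/21 = 0.6667
Mean = (0.7895 + 0.8846 + 0.3529 + 0.6667) / 4 = 0.673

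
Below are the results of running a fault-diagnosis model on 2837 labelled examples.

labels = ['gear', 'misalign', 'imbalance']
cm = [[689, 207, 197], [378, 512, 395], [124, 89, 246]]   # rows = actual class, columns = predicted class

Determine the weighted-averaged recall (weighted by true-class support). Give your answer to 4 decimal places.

0.5100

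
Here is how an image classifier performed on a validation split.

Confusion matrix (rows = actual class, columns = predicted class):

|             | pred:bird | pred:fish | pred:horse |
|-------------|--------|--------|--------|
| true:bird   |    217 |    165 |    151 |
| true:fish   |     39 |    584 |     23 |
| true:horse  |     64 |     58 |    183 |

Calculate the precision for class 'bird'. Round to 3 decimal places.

0.678

precision = TP/(TP+FP).
bird: TP=217, FP=39+64=103 → 217/320 = 0.6781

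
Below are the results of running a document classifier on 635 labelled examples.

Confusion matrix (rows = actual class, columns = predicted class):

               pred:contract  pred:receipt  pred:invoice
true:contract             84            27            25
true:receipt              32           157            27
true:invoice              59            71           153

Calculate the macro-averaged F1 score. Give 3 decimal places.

Per-class F1 score (2·TP/(2·TP+FP+FN)):
  contract: TP=84, FP=32+59=91, FN=27+25=52 → 168/311 = 0.5402
  receipt: TP=157, FP=27+71=98, FN=32+27=59 → 314/471 = 0.6667
  invoice: TP=153, FP=25+27=52, FN=59+71=130 → 306/488 = 0.6270
Macro-F1 score = mean = (0.5402 + 0.6667 + 0.6270) / 3 = 0.611

0.611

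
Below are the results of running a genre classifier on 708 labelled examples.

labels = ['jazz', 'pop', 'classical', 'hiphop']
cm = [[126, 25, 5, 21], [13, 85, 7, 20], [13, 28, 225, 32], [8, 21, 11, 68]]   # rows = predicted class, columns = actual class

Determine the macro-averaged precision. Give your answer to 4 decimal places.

0.6941

Per-class precision (TP/(TP+FP)):
  jazz: TP=126, FP=25+5+21=51 → 126/177 = 0.71186
  pop: TP=85, FP=13+7+20=40 → 85/125 = 0.68000
  classical: TP=225, FP=13+28+32=73 → 225/298 = 0.75503
  hiphop: TP=68, FP=8+21+11=40 → 68/108 = 0.62963
Macro-precision = mean = (0.71186 + 0.68000 + 0.75503 + 0.62963) / 4 = 0.6941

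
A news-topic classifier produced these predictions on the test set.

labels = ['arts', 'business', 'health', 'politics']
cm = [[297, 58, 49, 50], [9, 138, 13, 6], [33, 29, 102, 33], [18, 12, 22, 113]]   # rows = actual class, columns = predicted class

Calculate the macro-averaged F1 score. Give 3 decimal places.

Per-class F1 score (2·TP/(2·TP+FP+FN)):
  arts: TP=297, FP=9+33+18=60, FN=58+49+50=157 → 594/811 = 0.7324
  business: TP=138, FP=58+29+12=99, FN=9+13+6=28 → 276/403 = 0.6849
  health: TP=102, FP=49+13+22=84, FN=33+29+33=95 → 204/383 = 0.5326
  politics: TP=113, FP=50+6+33=89, FN=18+12+22=52 → 226/367 = 0.6158
Macro-F1 score = mean = (0.7324 + 0.6849 + 0.5326 + 0.6158) / 4 = 0.641

0.641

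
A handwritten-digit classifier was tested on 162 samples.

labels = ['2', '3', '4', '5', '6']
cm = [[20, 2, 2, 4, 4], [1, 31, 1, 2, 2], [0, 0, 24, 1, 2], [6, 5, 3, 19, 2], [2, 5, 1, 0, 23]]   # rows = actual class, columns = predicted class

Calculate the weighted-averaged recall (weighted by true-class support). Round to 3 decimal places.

0.722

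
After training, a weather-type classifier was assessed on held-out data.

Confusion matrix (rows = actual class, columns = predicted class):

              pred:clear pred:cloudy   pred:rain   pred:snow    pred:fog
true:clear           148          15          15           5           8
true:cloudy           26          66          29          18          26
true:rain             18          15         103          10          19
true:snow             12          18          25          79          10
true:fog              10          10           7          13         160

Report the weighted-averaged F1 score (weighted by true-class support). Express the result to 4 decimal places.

0.6354

Per-class F1 score (2·TP/(2·TP+FP+FN)):
  clear: TP=148, FP=26+18+12+10=66, FN=15+15+5+8=43 → 296/405 = 0.73086
  cloudy: TP=66, FP=15+15+18+10=58, FN=26+29+18+26=99 → 132/289 = 0.45675
  rain: TP=103, FP=15+29+25+7=76, FN=18+15+10+19=62 → 206/344 = 0.59884
  snow: TP=79, FP=5+18+10+13=46, FN=12+18+25+10=65 → 158/269 = 0.58736
  fog: TP=160, FP=8+26+19+10=63, FN=10+10+7+13=40 → 320/423 = 0.75650
Weighted-F1 score = Σ (supportᵢ/N)·F1 scoreᵢ with N=865: (191/865)·0.73086 + (165/865)·0.45675 + (165/865)·0.59884 + (144/865)·0.58736 + (200/865)·0.75650 = 0.6354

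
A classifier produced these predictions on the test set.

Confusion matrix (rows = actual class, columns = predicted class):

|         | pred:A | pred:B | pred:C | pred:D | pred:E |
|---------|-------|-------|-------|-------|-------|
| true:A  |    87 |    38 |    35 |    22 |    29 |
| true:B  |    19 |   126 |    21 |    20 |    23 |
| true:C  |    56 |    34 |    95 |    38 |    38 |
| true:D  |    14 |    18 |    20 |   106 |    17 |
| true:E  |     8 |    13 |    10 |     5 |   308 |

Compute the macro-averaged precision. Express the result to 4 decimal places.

Per-class precision (TP/(TP+FP)):
  A: TP=87, FP=19+56+14+8=97 → 87/184 = 0.47283
  B: TP=126, FP=38+34+18+13=103 → 126/229 = 0.55022
  C: TP=95, FP=35+21+20+10=86 → 95/181 = 0.52486
  D: TP=106, FP=22+20+38+5=85 → 106/191 = 0.55497
  E: TP=308, FP=29+23+38+17=107 → 308/415 = 0.74217
Macro-precision = mean = (0.47283 + 0.55022 + 0.52486 + 0.55497 + 0.74217) / 5 = 0.5690

0.5690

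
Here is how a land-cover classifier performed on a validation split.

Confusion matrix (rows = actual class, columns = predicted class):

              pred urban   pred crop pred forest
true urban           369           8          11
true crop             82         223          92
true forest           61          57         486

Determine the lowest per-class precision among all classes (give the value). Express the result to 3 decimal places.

Per-class precision (TP/(TP+FP)):
  urban: TP=369, FP=82+61=143 → 369/512 = 0.7207
  crop: TP=223, FP=8+57=65 → 223/288 = 0.7743
  forest: TP=486, FP=11+92=103 → 486/589 = 0.8251
Lowest is class 'urban' with precision = 0.721.

0.721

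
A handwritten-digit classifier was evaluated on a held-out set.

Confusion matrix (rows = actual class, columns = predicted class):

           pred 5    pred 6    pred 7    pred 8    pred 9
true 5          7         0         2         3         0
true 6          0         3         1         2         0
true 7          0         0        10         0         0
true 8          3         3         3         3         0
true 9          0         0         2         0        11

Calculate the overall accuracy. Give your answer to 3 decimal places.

0.642

Accuracy = trace / total = (7+3+10+3+11=34) / 53 = 34/53 = 0.642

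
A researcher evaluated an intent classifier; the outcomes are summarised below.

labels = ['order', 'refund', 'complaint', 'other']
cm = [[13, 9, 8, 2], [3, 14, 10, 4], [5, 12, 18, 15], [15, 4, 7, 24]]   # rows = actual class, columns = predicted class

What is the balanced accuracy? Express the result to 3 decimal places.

Balanced accuracy = mean of per-class recall.
  order: recall = 13/32 = 0.4063
  refund: recall = 14/31 = 0.4516
  complaint: recall = 18/50 = 0.3600
  other: recall = 24/50 = 0.4800
Mean = (0.4063 + 0.4516 + 0.3600 + 0.4800) / 4 = 0.424

0.424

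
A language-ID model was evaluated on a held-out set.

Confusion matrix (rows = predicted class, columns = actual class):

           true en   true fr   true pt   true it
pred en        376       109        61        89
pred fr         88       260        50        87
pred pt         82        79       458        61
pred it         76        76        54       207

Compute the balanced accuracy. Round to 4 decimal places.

0.5755

Balanced accuracy = mean of per-class recall.
  en: recall = 376/622 = 0.60450
  fr: recall = 260/524 = 0.49618
  pt: recall = 458/623 = 0.73515
  it: recall = 207/444 = 0.46622
Mean = (0.60450 + 0.49618 + 0.73515 + 0.46622) / 4 = 0.5755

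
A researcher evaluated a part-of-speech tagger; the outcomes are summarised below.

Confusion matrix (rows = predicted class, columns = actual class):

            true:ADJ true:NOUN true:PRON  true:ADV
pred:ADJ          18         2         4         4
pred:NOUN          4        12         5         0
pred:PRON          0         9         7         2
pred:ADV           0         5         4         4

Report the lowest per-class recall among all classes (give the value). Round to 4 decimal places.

0.3500

Per-class recall (TP/(TP+FN)):
  ADJ: TP=18, FN=4+0+0=4 → 18/22 = 0.81818
  NOUN: TP=12, FN=2+9+5=16 → 12/28 = 0.42857
  PRON: TP=7, FN=4+5+4=13 → 7/20 = 0.35000
  ADV: TP=4, FN=4+0+2=6 → 4/10 = 0.40000
Lowest is class 'PRON' with recall = 0.3500.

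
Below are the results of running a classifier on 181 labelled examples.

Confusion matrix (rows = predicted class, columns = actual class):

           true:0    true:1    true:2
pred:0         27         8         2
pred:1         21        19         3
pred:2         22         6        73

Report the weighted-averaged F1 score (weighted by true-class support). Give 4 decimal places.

0.6378

Per-class F1 score (2·TP/(2·TP+FP+FN)):
  0: TP=27, FP=8+2=10, FN=21+22=43 → 54/107 = 0.50467
  1: TP=19, FP=21+3=24, FN=8+6=14 → 38/76 = 0.50000
  2: TP=73, FP=22+6=28, FN=2+3=5 → 146/179 = 0.81564
Weighted-F1 score = Σ (supportᵢ/N)·F1 scoreᵢ with N=181: (70/181)·0.50467 + (33/181)·0.50000 + (78/181)·0.81564 = 0.6378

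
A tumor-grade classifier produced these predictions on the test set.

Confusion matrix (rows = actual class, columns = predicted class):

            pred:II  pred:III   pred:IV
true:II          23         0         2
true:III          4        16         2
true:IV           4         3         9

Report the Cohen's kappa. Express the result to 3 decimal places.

Observed agreement pₒ = trace/N = 48/63 = 0.7619
Expected agreement pₑ = Σ (rowᵢ·colᵢ)/N² = (25·31 + 22·19 + 16·13)/63² = 0.3530
κ = (pₒ − pₑ)/(1 − pₑ) = (0.7619 − 0.3530)/(1 − 0.3530) = 0.632

0.632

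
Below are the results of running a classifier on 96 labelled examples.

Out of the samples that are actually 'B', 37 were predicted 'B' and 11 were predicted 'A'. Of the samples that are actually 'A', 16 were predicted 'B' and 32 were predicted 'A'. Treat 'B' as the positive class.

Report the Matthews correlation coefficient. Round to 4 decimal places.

0.4399

MCC = (TP·TN − FP·FN) / √((TP+FP)(TP+FN)(TN+FP)(TN+FN))
Numerator = 37·32 − 16·11 = 1008
Denominator = √(53·48·48·43) = √5250816 = 2291.4659
MCC = 1008 / 2291.4659 = 0.4399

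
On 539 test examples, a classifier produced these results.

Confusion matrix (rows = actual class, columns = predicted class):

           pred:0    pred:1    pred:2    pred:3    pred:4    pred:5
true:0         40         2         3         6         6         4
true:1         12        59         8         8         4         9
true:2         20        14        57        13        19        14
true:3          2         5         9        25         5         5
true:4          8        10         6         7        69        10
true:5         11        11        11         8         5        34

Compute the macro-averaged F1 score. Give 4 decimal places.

0.5155

Per-class F1 score (2·TP/(2·TP+FP+FN)):
  0: TP=40, FP=12+20+2+8+11=53, FN=2+3+6+6+4=21 → 80/154 = 0.51948
  1: TP=59, FP=2+14+5+10+11=42, FN=12+8+8+4+9=41 → 118/201 = 0.58706
  2: TP=57, FP=3+8+9+6+11=37, FN=20+14+13+19+14=80 → 114/231 = 0.49351
  3: TP=25, FP=6+8+13+7+8=42, FN=2+5+9+5+5=26 → 50/118 = 0.42373
  4: TP=69, FP=6+4+19+5+5=39, FN=8+10+6+7+10=41 → 138/218 = 0.63303
  5: TP=34, FP=4+9+14+5+10=42, FN=11+11+11+8+5=46 → 68/156 = 0.43590
Macro-F1 score = mean = (0.51948 + 0.58706 + 0.49351 + 0.42373 + 0.63303 + 0.43590) / 6 = 0.5155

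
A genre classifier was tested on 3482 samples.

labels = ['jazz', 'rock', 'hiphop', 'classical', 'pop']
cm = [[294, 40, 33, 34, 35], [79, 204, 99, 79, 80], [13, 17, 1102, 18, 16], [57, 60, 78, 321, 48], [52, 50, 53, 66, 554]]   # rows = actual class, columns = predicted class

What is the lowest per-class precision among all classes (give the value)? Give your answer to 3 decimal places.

Per-class precision (TP/(TP+FP)):
  jazz: TP=294, FP=79+13+57+52=201 → 294/495 = 0.5939
  rock: TP=204, FP=40+17+60+50=167 → 204/371 = 0.5499
  hiphop: TP=1102, FP=33+99+78+53=263 → 1102/1365 = 0.8073
  classical: TP=321, FP=34+79+18+66=197 → 321/518 = 0.6197
  pop: TP=554, FP=35+80+16+48=179 → 554/733 = 0.7558
Lowest is class 'rock' with precision = 0.550.

0.550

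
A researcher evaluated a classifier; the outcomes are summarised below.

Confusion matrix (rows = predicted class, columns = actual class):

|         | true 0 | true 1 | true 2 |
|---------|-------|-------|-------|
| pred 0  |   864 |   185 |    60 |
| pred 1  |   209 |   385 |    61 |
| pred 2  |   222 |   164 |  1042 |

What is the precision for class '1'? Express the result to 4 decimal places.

Take TP from the diagonal, FP from the rest of the '1' prediction marginal, FN from the rest of the '1' actual marginal.
precision = TP/(TP+FP).
1: TP=385, FP=209+61=270 → 385/655 = 0.58779

0.5878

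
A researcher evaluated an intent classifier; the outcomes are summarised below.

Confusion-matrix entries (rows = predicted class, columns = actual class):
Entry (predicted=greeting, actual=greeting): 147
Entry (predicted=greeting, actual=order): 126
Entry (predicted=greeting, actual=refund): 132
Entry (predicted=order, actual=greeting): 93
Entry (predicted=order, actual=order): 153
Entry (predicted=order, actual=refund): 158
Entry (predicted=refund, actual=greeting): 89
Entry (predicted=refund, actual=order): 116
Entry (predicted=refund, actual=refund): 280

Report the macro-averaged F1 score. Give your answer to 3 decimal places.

Per-class F1 score (2·TP/(2·TP+FP+FN)):
  greeting: TP=147, FP=126+132=258, FN=93+89=182 → 294/734 = 0.4005
  order: TP=153, FP=93+158=251, FN=126+116=242 → 306/799 = 0.3830
  refund: TP=280, FP=89+116=205, FN=132+158=290 → 560/1055 = 0.5308
Macro-F1 score = mean = (0.4005 + 0.3830 + 0.5308) / 3 = 0.438

0.438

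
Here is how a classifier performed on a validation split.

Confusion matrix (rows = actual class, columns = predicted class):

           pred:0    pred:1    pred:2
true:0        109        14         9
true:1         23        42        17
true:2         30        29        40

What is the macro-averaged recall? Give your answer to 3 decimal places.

0.581

Per-class recall (TP/(TP+FN)):
  0: TP=109, FN=14+9=23 → 109/132 = 0.8258
  1: TP=42, FN=23+17=40 → 42/82 = 0.5122
  2: TP=40, FN=30+29=59 → 40/99 = 0.4040
Macro-recall = mean = (0.8258 + 0.5122 + 0.4040) / 3 = 0.581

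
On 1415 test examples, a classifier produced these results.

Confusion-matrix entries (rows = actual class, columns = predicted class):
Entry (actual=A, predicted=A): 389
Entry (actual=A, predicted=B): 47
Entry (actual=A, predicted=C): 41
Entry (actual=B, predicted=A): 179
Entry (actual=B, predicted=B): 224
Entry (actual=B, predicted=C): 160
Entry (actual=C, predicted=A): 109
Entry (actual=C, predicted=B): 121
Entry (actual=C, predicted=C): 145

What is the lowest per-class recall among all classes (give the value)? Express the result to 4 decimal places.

0.3867

Per-class recall (TP/(TP+FN)):
  A: TP=389, FN=47+41=88 → 389/477 = 0.81551
  B: TP=224, FN=179+160=339 → 224/563 = 0.39787
  C: TP=145, FN=109+121=230 → 145/375 = 0.38667
Lowest is class 'C' with recall = 0.3867.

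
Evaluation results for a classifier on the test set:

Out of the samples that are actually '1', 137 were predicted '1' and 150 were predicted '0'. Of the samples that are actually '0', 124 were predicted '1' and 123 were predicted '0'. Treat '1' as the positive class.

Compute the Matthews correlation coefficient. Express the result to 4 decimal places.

MCC = (TP·TN − FP·FN) / √((TP+FP)(TP+FN)(TN+FP)(TN+FN))
Numerator = 137·123 − 124·150 = -1749
Denominator = √(261·287·247·273) = √5051053917 = 71070.7670
MCC = -1749 / 71070.7670 = -0.0246

-0.0246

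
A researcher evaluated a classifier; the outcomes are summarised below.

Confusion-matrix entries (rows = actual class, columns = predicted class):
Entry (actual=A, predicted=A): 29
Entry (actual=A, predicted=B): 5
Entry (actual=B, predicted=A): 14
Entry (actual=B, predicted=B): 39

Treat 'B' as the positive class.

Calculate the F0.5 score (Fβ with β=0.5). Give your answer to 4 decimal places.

Fβ = (1+β²)·TP / ((1+β²)·TP + β²·FN + FP), with β²=1/4
= 1.25·39 / (1.25·39 + 0.25·14 + 5) = 0.8515

0.8515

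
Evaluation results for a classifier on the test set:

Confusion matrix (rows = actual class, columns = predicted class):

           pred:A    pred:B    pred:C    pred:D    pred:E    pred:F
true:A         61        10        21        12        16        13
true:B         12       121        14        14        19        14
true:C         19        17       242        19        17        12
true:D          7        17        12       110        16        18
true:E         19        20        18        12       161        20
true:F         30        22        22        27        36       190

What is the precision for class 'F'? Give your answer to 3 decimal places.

0.712

precision = TP/(TP+FP).
F: TP=190, FP=13+14+12+18+20=77 → 190/267 = 0.7116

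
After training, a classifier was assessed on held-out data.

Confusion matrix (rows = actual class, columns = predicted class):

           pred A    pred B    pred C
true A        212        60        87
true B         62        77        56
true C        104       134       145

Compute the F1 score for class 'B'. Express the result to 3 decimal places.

0.330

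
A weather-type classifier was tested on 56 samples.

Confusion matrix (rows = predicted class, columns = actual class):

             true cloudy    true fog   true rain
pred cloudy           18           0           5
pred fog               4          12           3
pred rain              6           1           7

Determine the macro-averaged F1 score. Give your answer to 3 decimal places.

Per-class F1 score (2·TP/(2·TP+FP+FN)):
  cloudy: TP=18, FP=0+5=5, FN=4+6=10 → 36/51 = 0.7059
  fog: TP=12, FP=4+3=7, FN=0+1=1 → 24/32 = 0.7500
  rain: TP=7, FP=6+1=7, FN=5+3=8 → 14/29 = 0.4828
Macro-F1 score = mean = (0.7059 + 0.7500 + 0.4828) / 3 = 0.646

0.646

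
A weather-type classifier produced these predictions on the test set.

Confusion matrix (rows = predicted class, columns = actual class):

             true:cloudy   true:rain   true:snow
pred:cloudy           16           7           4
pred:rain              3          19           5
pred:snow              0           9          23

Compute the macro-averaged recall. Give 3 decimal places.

Per-class recall (TP/(TP+FN)):
  cloudy: TP=16, FN=3+0=3 → 16/19 = 0.8421
  rain: TP=19, FN=7+9=16 → 19/35 = 0.5429
  snow: TP=23, FN=4+5=9 → 23/32 = 0.7188
Macro-recall = mean = (0.8421 + 0.5429 + 0.7188) / 3 = 0.701

0.701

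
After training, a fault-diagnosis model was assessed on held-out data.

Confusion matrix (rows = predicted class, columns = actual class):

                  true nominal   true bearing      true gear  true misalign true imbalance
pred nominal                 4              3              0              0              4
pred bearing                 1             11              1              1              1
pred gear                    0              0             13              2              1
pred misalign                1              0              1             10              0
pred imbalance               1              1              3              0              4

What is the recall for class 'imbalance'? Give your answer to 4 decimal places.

recall = TP/(TP+FN).
imbalance: TP=4, FN=4+1+1+0=6 → 4/10 = 0.40000

0.4000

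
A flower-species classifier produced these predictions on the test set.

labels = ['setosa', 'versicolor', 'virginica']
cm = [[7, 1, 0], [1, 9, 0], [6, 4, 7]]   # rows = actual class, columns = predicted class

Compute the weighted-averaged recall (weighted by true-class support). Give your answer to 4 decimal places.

Per-class recall (TP/(TP+FN)):
  setosa: TP=7, FN=1+0=1 → 7/8 = 0.87500
  versicolor: TP=9, FN=1+0=1 → 9/10 = 0.90000
  virginica: TP=7, FN=6+4=10 → 7/17 = 0.41176
Weighted-recall = Σ (supportᵢ/N)·recallᵢ with N=35: (8/35)·0.87500 + (10/35)·0.90000 + (17/35)·0.41176 = 0.6571

0.6571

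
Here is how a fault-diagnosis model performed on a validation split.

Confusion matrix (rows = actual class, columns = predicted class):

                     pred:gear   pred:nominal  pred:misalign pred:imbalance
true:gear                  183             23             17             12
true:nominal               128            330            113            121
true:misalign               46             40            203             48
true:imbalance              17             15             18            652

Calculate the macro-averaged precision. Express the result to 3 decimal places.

0.665

Per-class precision (TP/(TP+FP)):
  gear: TP=183, FP=128+46+17=191 → 183/374 = 0.4893
  nominal: TP=330, FP=23+40+15=78 → 330/408 = 0.8088
  misalign: TP=203, FP=17+113+18=148 → 203/351 = 0.5783
  imbalance: TP=652, FP=12+121+48=181 → 652/833 = 0.7827
Macro-precision = mean = (0.4893 + 0.8088 + 0.5783 + 0.7827) / 4 = 0.665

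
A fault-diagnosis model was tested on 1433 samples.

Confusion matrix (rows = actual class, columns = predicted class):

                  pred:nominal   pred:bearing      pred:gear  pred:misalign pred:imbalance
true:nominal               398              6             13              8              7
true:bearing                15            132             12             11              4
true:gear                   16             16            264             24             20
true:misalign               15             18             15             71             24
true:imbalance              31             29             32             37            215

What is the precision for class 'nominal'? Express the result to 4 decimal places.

Treat 'nominal' as positive and all other classes as negative.
precision = TP/(TP+FP).
nominal: TP=398, FP=15+16+15+31=77 → 398/475 = 0.83789

0.8379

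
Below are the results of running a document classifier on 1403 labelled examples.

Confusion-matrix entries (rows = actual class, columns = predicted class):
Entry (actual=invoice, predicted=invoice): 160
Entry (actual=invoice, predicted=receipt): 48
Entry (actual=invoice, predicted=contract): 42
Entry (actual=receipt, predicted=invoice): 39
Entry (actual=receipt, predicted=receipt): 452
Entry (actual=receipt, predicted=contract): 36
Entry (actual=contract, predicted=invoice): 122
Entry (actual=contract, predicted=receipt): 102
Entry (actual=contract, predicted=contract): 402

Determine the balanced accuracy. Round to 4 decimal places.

Balanced accuracy = mean of per-class recall.
  invoice: recall = 160/250 = 0.64000
  receipt: recall = 452/527 = 0.85769
  contract: recall = 402/626 = 0.64217
Mean = (0.64000 + 0.85769 + 0.64217) / 3 = 0.7133

0.7133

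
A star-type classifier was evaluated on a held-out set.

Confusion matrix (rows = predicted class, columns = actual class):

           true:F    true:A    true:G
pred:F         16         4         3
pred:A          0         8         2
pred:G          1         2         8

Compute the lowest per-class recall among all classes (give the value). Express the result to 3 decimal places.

Per-class recall (TP/(TP+FN)):
  F: TP=16, FN=0+1=1 → 16/17 = 0.9412
  A: TP=8, FN=4+2=6 → 8/14 = 0.5714
  G: TP=8, FN=3+2=5 → 8/13 = 0.6154
Lowest is class 'A' with recall = 0.571.

0.571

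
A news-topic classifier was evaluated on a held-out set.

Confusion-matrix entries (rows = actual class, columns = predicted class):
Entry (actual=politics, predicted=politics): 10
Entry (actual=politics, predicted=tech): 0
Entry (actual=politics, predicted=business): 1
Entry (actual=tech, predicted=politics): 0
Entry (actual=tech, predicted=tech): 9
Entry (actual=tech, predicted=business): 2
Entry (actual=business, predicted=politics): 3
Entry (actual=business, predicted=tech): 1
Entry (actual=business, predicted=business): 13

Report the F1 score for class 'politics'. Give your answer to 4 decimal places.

F1 score = 2·TP/(2·TP+FP+FN).
politics: TP=10, FP=0+3=3, FN=0+1=1 → 20/24 = 0.83333

0.8333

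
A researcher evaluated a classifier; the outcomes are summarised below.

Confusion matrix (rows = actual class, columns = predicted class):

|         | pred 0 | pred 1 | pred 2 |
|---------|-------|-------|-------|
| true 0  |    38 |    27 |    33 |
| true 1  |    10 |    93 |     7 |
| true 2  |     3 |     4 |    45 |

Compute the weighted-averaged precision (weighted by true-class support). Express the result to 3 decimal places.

0.704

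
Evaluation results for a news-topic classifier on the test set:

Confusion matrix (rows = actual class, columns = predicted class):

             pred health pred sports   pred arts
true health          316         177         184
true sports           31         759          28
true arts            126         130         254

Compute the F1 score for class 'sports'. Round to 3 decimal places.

0.806

Take TP from the diagonal, FP from the rest of the 'sports' prediction marginal, FN from the rest of the 'sports' actual marginal.
F1 score = 2·TP/(2·TP+FP+FN).
sports: TP=759, FP=177+130=307, FN=31+28=59 → 1518/1884 = 0.8057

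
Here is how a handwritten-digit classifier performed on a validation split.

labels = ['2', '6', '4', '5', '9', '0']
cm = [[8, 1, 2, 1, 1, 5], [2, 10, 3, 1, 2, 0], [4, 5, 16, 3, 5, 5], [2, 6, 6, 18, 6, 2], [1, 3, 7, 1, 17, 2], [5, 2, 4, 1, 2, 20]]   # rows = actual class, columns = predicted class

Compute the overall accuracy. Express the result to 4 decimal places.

0.4972

Accuracy = trace / total = (8+10+16+18+17+20=89) / 179 = 89/179 = 0.4972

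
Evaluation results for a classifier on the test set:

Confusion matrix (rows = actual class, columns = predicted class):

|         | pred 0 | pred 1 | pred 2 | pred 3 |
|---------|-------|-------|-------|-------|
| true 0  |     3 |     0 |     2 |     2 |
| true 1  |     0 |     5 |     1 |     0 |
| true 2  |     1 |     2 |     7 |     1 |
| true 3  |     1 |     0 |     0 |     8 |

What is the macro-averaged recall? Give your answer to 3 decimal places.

Per-class recall (TP/(TP+FN)):
  0: TP=3, FN=0+2+2=4 → 3/7 = 0.4286
  1: TP=5, FN=0+1+0=1 → 5/6 = 0.8333
  2: TP=7, FN=1+2+1=4 → 7/11 = 0.6364
  3: TP=8, FN=1+0+0=1 → 8/9 = 0.8889
Macro-recall = mean = (0.4286 + 0.8333 + 0.6364 + 0.8889) / 4 = 0.697

0.697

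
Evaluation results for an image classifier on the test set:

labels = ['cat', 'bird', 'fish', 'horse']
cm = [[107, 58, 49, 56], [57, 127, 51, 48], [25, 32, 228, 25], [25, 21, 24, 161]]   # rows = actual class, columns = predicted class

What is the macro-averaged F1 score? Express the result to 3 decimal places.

0.559

Per-class F1 score (2·TP/(2·TP+FP+FN)):
  cat: TP=107, FP=57+25+25=107, FN=58+49+56=163 → 214/484 = 0.4421
  bird: TP=127, FP=58+32+21=111, FN=57+51+48=156 → 254/521 = 0.4875
  fish: TP=228, FP=49+51+24=124, FN=25+32+25=82 → 456/662 = 0.6888
  horse: TP=161, FP=56+48+25=129, FN=25+21+24=70 → 322/521 = 0.6180
Macro-F1 score = mean = (0.4421 + 0.4875 + 0.6888 + 0.6180) / 4 = 0.559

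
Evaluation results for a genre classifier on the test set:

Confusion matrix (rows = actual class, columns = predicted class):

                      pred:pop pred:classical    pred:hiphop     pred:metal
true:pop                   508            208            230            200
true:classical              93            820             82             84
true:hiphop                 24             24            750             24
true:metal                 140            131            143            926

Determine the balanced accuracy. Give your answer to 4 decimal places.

0.7017

Balanced accuracy = mean of per-class recall.
  pop: recall = 508/1146 = 0.44328
  classical: recall = 820/1079 = 0.75996
  hiphop: recall = 750/822 = 0.91241
  metal: recall = 926/1340 = 0.69104
Mean = (0.44328 + 0.75996 + 0.91241 + 0.69104) / 4 = 0.7017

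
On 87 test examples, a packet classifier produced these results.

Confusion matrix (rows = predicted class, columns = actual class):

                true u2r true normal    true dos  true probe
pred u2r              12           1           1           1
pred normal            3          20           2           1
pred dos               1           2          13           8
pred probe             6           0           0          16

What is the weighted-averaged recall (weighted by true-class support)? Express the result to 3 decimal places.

Per-class recall (TP/(TP+FN)):
  u2r: TP=12, FN=3+1+6=10 → 12/22 = 0.5455
  normal: TP=20, FN=1+2+0=3 → 20/23 = 0.8696
  dos: TP=13, FN=1+2+0=3 → 13/16 = 0.8125
  probe: TP=16, FN=1+1+8=10 → 16/26 = 0.6154
Weighted-recall = Σ (supportᵢ/N)·recallᵢ with N=87: (22/87)·0.5455 + (23/87)·0.8696 + (16/87)·0.8125 + (26/87)·0.6154 = 0.701

0.701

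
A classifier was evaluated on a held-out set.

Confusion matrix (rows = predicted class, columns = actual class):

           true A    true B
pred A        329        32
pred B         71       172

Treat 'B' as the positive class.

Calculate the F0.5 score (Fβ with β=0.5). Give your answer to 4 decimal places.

0.7313

Fβ = (1+β²)·TP / ((1+β²)·TP + β²·FN + FP), with β²=1/4
= 1.25·172 / (1.25·172 + 0.25·32 + 71) = 0.7313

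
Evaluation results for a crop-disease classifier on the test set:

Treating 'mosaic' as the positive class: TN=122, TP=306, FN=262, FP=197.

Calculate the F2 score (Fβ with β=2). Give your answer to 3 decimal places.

Fβ = (1+β²)·TP / ((1+β²)·TP + β²·FN + FP), with β²=4
= 5·306 / (5·306 + 4·262 + 197) = 0.551

0.551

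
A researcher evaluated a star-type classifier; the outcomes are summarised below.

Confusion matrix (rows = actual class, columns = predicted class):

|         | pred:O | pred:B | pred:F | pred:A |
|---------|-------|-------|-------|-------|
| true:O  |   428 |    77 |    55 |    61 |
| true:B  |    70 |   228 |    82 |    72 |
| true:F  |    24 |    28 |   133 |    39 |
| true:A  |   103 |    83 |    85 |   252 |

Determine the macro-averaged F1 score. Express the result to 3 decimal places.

0.551

Per-class F1 score (2·TP/(2·TP+FP+FN)):
  O: TP=428, FP=70+24+103=197, FN=77+55+61=193 → 856/1246 = 0.6870
  B: TP=228, FP=77+28+83=188, FN=70+82+72=224 → 456/868 = 0.5253
  F: TP=133, FP=55+82+85=222, FN=24+28+39=91 → 266/579 = 0.4594
  A: TP=252, FP=61+72+39=172, FN=103+83+85=271 → 504/947 = 0.5322
Macro-F1 score = mean = (0.6870 + 0.5253 + 0.4594 + 0.5322) / 4 = 0.551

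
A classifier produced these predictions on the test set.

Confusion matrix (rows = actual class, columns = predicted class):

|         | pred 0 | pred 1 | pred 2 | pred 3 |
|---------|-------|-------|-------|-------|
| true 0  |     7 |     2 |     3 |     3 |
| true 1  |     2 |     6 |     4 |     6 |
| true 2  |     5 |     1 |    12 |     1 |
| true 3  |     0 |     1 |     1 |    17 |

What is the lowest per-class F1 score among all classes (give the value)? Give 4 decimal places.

Per-class F1 score (2·TP/(2·TP+FP+FN)):
  0: TP=7, FP=2+5+0=7, FN=2+3+3=8 → 14/29 = 0.48276
  1: TP=6, FP=2+1+1=4, FN=2+4+6=12 → 12/28 = 0.42857
  2: TP=12, FP=3+4+1=8, FN=5+1+1=7 → 24/39 = 0.61538
  3: TP=17, FP=3+6+1=10, FN=0+1+1=2 → 34/46 = 0.73913
Lowest is class '1' with F1 score = 0.4286.

0.4286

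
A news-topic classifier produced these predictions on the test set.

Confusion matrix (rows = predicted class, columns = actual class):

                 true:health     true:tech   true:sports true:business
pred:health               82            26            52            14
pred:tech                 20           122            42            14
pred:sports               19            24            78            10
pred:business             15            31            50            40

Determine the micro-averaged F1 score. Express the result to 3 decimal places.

Micro-averaging pools counts across classes: ΣTP=322, ΣFP=317, ΣFN=317.
Micro-F1 score = 2·TP/(2·TP+FP+FN) on pooled counts = 0.504 (equals overall accuracy in single-label multiclass).

0.504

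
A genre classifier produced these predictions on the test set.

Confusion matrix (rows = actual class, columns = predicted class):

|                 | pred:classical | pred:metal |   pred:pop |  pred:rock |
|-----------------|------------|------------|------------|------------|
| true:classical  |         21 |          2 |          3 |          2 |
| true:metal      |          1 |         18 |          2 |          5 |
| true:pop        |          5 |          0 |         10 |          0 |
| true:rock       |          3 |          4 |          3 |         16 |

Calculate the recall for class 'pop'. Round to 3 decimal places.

One-vs-rest for 'pop': TP = diagonal; FP = other classes predicted 'pop'; FN = 'pop' predicted as other.
recall = TP/(TP+FN).
pop: TP=10, FN=5+0+0=5 → 10/15 = 0.6667

0.667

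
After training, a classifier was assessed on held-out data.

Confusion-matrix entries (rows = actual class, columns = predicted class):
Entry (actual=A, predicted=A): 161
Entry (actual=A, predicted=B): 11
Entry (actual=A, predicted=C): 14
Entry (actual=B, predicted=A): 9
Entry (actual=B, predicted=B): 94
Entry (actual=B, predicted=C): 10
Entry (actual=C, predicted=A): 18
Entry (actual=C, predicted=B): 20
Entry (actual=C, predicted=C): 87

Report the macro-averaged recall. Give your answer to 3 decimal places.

0.798

Per-class recall (TP/(TP+FN)):
  A: TP=161, FN=11+14=25 → 161/186 = 0.8656
  B: TP=94, FN=9+10=19 → 94/113 = 0.8319
  C: TP=87, FN=18+20=38 → 87/125 = 0.6960
Macro-recall = mean = (0.8656 + 0.8319 + 0.6960) / 3 = 0.798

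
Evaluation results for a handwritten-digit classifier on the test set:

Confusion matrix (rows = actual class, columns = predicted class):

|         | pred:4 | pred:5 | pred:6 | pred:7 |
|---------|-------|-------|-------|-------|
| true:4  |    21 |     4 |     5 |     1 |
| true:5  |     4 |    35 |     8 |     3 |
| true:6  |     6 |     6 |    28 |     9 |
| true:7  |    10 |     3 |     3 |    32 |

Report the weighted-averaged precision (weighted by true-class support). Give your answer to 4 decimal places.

0.6610

Per-class precision (TP/(TP+FP)):
  4: TP=21, FP=4+6+10=20 → 21/41 = 0.51220
  5: TP=35, FP=4+6+3=13 → 35/48 = 0.72917
  6: TP=28, FP=5+8+3=16 → 28/44 = 0.63636
  7: TP=32, FP=1+3+9=13 → 32/45 = 0.71111
Weighted-precision = Σ (supportᵢ/N)·precisionᵢ with N=178: (31/178)·0.51220 + (50/178)·0.72917 + (49/178)·0.63636 + (48/178)·0.71111 = 0.6610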